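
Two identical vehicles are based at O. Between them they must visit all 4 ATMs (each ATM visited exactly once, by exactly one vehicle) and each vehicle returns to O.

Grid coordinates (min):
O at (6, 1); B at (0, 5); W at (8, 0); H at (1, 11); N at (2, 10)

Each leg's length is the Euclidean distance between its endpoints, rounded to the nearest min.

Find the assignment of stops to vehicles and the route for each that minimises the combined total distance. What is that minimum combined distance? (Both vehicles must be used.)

Minimum combined distance: 28 min.

There are 2^3 − 1 = 7 ways to divide the 4 stops into two non-empty groups. For each, the best each vehicle can do is its own shortest tour through its group:
  {B} + {W, H, N}: 14 + 26 = 40
  {W} + {B, H, N}: 4 + 24 = 28
  {B, W} + {H, N}: 18 + 22 = 40
  {H} + {B, W, N}: 22 + 26 = 48
  {B, H} + {W, N}: 24 + 24 = 48
  {W, H} + {B, N}: 26 + 22 = 48
  … (7 splits in total)
Best: vehicle 1 O → W → O = 4; vehicle 2 O → B → H → N → O = 24; combined 28.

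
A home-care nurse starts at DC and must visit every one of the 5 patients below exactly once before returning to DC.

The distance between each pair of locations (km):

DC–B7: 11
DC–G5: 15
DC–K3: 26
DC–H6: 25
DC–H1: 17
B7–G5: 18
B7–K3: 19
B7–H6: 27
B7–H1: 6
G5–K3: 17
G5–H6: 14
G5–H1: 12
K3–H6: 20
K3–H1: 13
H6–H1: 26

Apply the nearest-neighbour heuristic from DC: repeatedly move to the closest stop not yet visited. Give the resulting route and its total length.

DC → [B7:11 / G5:15 / H1:17 / H6:25 / K3:26] → B7 (11)
B7 → [H1:6 / G5:18 / K3:19 / H6:27] → H1 (6)
H1 → [G5:12 / K3:13 / H6:26] → G5 (12)
G5 → [H6:14 / K3:17] → H6 (14)
H6 → [K3:20] → K3 (20)
Return K3→DC: 26.
Total = 11 + 6 + 12 + 14 + 20 + 26 = 89.

Total distance 89 km via the nearest-neighbour route DC → B7 → H1 → G5 → H6 → K3 → DC.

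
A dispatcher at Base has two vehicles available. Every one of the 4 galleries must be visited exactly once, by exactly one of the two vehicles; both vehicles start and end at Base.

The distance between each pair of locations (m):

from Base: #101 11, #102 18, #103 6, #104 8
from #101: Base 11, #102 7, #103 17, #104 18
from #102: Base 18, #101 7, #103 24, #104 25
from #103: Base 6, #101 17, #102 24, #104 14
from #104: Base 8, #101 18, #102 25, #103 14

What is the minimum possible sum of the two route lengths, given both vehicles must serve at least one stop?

Check every non-empty split of the stops between the two vehicles; for each half take its own optimal tour:
  {#101} + {#102, #103, #104}: 22 + 63 = 85
  {#102} + {#101, #103, #104}: 36 + 49 = 85
  {#101, #102} + {#103, #104}: 36 + 28 = 64
  {#103} + {#101, #102, #104}: 12 + 51 = 63
  {#101, #103} + {#102, #104}: 34 + 51 = 85
  {#102, #103} + {#101, #104}: 48 + 37 = 85
  … (7 splits in total)
Best: vehicle 1 Base → #103 → Base = 12; vehicle 2 Base → #101 → #102 → #104 → Base = 51; combined 63.

Minimum combined distance: 63 m.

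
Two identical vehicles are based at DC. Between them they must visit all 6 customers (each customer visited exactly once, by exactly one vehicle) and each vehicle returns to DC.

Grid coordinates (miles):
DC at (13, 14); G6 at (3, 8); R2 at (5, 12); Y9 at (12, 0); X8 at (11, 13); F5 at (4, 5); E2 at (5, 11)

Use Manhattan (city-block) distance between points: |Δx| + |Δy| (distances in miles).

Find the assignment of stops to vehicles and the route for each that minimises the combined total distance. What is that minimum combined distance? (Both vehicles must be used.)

Minimum combined distance: 54 miles.

There are 2^5 − 1 = 31 ways to divide the 6 stops into two non-empty groups. For each, the best each vehicle can do is its own shortest tour through its group:
  {G6} + {R2, Y9, X8, F5, E2}: 32 + 46 = 78
  {R2} + {G6, Y9, X8, F5, E2}: 20 + 48 = 68
  {G6, R2} + {Y9, X8, F5, E2}: 32 + 46 = 78
  {Y9} + {G6, R2, X8, F5, E2}: 30 + 38 = 68
  {G6, Y9} + {R2, X8, F5, E2}: 48 + 36 = 84
  {R2, Y9} + {G6, X8, F5, E2}: 44 + 38 = 82
  … (31 splits in total)
  {X8} + {G6, R2, Y9, F5, E2}: 6 + 48 = 54  ← best
Best: vehicle 1 DC → X8 → DC = 6; vehicle 2 DC → R2 → E2 → G6 → F5 → Y9 → DC = 48; combined 54.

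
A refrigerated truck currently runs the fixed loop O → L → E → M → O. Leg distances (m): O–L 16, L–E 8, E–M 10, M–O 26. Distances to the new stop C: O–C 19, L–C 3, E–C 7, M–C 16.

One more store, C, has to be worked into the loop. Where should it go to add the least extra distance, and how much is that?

Minimum extra distance: 2 m, inserting C between L and E.

Insertion cost between consecutive stops i–j is d(i,C) + d(C,j) − d(i,j):
  between O and L: 19 + 3 − 16 = 6
  between L and E: 3 + 7 − 8 = 2
  between E and M: 7 + 16 − 10 = 13
  between M and O: 16 + 19 − 26 = 9
Cheapest insertion is between L and E, adding 2.
New total = 60 + 2 = 62.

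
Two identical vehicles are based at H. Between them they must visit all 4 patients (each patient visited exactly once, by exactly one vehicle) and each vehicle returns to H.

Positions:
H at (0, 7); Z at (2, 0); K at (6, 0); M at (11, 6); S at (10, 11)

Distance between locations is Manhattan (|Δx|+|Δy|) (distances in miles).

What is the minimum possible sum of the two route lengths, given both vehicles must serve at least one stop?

Minimum combined distance: 58 miles.

Try each way of splitting the stops between the two vehicles (each non-empty) and, for each split, find the best tour for each vehicle:
  {Z} + {K, M, S}: 18 + 44 = 62
  {K} + {Z, M, S}: 26 + 44 = 70
  {Z, K} + {M, S}: 26 + 32 = 58
  {M} + {Z, K, S}: 24 + 42 = 66
  {Z, M} + {K, S}: 36 + 42 = 78
  {K, M} + {Z, S}: 36 + 42 = 78
  … (7 splits in total)
Best: vehicle 1 H → Z → K → H = 26; vehicle 2 H → M → S → H = 32; combined 58.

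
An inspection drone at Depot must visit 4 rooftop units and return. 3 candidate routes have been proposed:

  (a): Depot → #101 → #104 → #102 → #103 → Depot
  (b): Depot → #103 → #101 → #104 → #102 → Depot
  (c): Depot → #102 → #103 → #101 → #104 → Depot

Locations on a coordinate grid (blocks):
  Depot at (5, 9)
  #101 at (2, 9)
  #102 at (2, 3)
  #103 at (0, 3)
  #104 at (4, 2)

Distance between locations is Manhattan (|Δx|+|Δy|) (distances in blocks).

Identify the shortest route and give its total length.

28 blocks — (a) is the shortest.

(a): 3 + 9 + 3 + 2 + 11 = 28
(b): 11 + 8 + 9 + 3 + 9 = 40
(c): 9 + 2 + 8 + 9 + 8 = 36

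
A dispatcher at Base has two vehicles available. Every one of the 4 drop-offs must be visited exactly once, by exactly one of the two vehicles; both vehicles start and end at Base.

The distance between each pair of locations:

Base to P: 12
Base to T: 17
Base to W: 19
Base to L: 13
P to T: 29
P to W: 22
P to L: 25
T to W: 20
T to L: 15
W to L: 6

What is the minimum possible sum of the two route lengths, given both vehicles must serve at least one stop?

There are 2^3 − 1 = 7 ways to divide the 4 stops into two non-empty groups. For each, the best each vehicle can do is its own shortest tour through its group:
  {P} + {T, W, L}: 24 + 56 = 80
  {T} + {P, W, L}: 34 + 53 = 87
  {P, T} + {W, L}: 58 + 38 = 96
  {W} + {P, T, L}: 38 + 69 = 107
  {P, W} + {T, L}: 53 + 45 = 98
  {T, W} + {P, L}: 56 + 50 = 106
  … (7 splits in total)
Best: vehicle 1 Base → P → Base = 24; vehicle 2 Base → T → W → L → Base = 56; combined 80.

Minimum combined distance: 80.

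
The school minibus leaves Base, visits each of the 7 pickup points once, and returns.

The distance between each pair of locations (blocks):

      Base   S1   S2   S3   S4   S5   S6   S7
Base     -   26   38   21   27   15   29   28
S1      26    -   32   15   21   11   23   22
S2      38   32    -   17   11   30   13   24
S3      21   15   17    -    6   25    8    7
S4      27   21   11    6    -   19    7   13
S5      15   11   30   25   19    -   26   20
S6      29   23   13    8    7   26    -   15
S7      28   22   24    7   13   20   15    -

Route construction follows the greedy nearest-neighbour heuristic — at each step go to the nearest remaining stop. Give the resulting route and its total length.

Nearest-neighbour total = 119 blocks; route Base → S5 → S1 → S3 → S4 → S6 → S2 → S7 → Base.

Base → [S5:15 / S3:21 / S1:26 / S4:27 / S7:28 / S6:29 / S2:38] → S5 (15)
S5 → [S1:11 / S4:19 / S7:20 / S3:25 / S6:26 / S2:30] → S1 (11)
S1 → [S3:15 / S4:21 / S7:22 / S6:23 / S2:32] → S3 (15)
S3 → [S4:6 / S7:7 / S6:8 / S2:17] → S4 (6)
S4 → [S6:7 / S2:11 / S7:13] → S6 (7)
S6 → [S2:13 / S7:15] → S2 (13)
S2 → [S7:24] → S7 (24)
Return S7→Base: 28.
Total = 15 + 11 + 15 + 6 + 7 + 13 + 24 + 28 = 119.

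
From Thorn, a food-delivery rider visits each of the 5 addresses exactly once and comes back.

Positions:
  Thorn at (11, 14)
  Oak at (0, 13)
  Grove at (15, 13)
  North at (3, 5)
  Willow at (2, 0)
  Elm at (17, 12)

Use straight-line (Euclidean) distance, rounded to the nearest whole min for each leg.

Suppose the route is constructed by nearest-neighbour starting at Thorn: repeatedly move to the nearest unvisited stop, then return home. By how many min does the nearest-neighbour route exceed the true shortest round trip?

From Thorn: Grove=4, Elm=6, Oak=11, North=12, Willow=17 → choose Grove (4).
From Grove: Elm=2, North=14, Oak=15, Willow=18 → choose Elm (2).
From Elm: North=16, Oak=17, Willow=19 → choose North (16).
From North: Willow=5, Oak=9 → choose Willow (5).
From Willow: Oak=13 → choose Oak (13).
NN route Thorn → Grove → Elm → North → Willow → Oak → Thorn costs 51.
Optimal: Thorn → Oak → North → Willow → Elm → Grove → Thorn costs 50 (by enumerating all 60 distinct tours).
Excess = 51 − 50 = 1.

The nearest-neighbour route is 1 min longer than optimal.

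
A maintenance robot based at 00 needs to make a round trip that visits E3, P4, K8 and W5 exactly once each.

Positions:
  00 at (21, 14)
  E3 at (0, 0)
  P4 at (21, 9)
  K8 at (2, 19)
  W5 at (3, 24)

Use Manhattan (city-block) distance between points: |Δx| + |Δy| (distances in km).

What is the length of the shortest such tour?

With 4 stops there are 4!/2 = 12 distinct round trips (a route and its reverse cost the same).
00 → E3 → P4 → K8 → W5 → 00: 35+30+29+6+28 = 128
00 → E3 → P4 → W5 → K8 → 00: 35+30+33+6+24 = 128
00 → E3 → K8 → P4 → W5 → 00: 35+21+29+33+28 = 146
00 → E3 → K8 → W5 → P4 → 00: 35+21+6+33+5 = 100
00 → E3 → W5 → P4 → K8 → 00: 35+27+33+29+24 = 148
00 → E3 → W5 → K8 → P4 → 00: 35+27+6+29+5 = 102
00 → P4 → E3 → K8 → W5 → 00: 5+30+21+6+28 = 90
00 → P4 → E3 → W5 → K8 → 00: 5+30+27+6+24 = 92
00 → P4 → K8 → E3 → W5 → 00: 5+29+21+27+28 = 110
00 → P4 → W5 → E3 → K8 → 00: 5+33+27+21+24 = 110
00 → K8 → E3 → P4 → W5 → 00: 24+21+30+33+28 = 136
00 → K8 → P4 → E3 → W5 → 00: 24+29+30+27+28 = 138
The minimum is 90.
One optimal route: 00 → P4 → E3 → K8 → W5 → 00 (or its reverse).

Minimum total distance: 90 km.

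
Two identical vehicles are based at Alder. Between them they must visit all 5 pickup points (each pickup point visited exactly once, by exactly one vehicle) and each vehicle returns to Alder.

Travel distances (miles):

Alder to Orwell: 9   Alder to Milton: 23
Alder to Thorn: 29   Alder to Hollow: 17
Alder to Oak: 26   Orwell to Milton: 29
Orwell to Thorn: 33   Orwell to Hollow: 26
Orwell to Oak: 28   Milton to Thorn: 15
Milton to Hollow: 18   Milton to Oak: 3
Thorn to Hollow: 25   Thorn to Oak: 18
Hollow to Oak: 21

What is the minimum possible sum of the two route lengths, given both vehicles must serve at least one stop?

Check every non-empty split of the stops between the two vehicles; for each half take its own optimal tour:
  {Orwell} + {Milton, Thorn, Hollow, Oak}: 18 + 85 = 103
  {Milton} + {Orwell, Thorn, Hollow, Oak}: 46 + 97 = 143
  {Orwell, Milton} + {Thorn, Hollow, Oak}: 61 + 85 = 146
  {Thorn} + {Orwell, Milton, Hollow, Oak}: 58 + 75 = 133
  {Orwell, Thorn} + {Milton, Hollow, Oak}: 71 + 64 = 135
  {Milton, Thorn} + {Orwell, Hollow, Oak}: 67 + 75 = 142
  … (15 splits in total)
Best: vehicle 1 Alder → Orwell → Alder = 18; vehicle 2 Alder → Thorn → Milton → Oak → Hollow → Alder = 85; combined 103.

Minimum combined distance: 103 miles.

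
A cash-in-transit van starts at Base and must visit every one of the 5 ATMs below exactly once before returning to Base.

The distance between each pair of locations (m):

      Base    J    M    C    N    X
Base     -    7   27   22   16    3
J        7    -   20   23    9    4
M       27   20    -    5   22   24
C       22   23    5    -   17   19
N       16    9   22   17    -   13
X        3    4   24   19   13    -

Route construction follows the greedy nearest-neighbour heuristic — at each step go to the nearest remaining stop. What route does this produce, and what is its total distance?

Nearest-neighbour total = 65 m; route Base → X → J → N → C → M → Base.

Base → [X:3 / J:7 / N:16 / C:22 / M:27] → X (3)
X → [J:4 / N:13 / C:19 / M:24] → J (4)
J → [N:9 / M:20 / C:23] → N (9)
N → [C:17 / M:22] → C (17)
C → [M:5] → M (5)
Return M→Base: 27.
Total = 3 + 4 + 9 + 17 + 5 + 27 = 65.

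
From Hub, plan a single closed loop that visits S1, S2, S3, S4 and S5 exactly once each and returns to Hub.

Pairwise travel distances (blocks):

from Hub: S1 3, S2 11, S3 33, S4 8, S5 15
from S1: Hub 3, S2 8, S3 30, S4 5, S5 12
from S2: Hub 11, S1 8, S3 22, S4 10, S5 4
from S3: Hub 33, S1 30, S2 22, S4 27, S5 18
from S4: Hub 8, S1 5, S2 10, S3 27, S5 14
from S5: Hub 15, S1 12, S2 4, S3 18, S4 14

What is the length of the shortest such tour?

Minimum total distance: 68 blocks.

There are 60 distinct closed tours to check (reversals are equivalent).
Hub → S1 → S2 → S3 → S4 → S5 → Hub: 3+8+22+27+14+15 = 89
Hub → S1 → S2 → S3 → S5 → S4 → Hub: 3+8+22+18+14+8 = 73
Hub → S1 → S2 → S4 → S3 → S5 → Hub: 3+8+10+27+18+15 = 81
Hub → S1 → S2 → S4 → S5 → S3 → Hub: 3+8+10+14+18+33 = 86
Hub → S1 → S2 → S5 → S3 → S4 → Hub: 3+8+4+18+27+8 = 68
Hub → S1 → S2 → S5 → S4 → S3 → Hub: 3+8+4+14+27+33 = 89
Hub → S1 → S3 → S2 → S4 → S5 → Hub: 3+30+22+10+14+15 = 94
Hub → S1 → S3 → S2 → S5 → S4 → Hub: 3+30+22+4+14+8 = 81
Hub → S1 → S3 → S4 → S2 → S5 → Hub: 3+30+27+10+4+15 = 89
Hub → S1 → S3 → S4 → S5 → S2 → Hub: 3+30+27+14+4+11 = 89
Hub → S1 → S3 → S5 → S2 → S4 → Hub: 3+30+18+4+10+8 = 73
Hub → S1 → S3 → S5 → S4 → S2 → Hub: 3+30+18+14+10+11 = 86
Hub → S1 → S4 → S2 → S3 → S5 → Hub: 3+5+10+22+18+15 = 73
Hub → S1 → S4 → S2 → S5 → S3 → Hub: 3+5+10+4+18+33 = 73
… (46 more)
The minimum is 68.
One optimal route: Hub → S1 → S2 → S5 → S3 → S4 → Hub (or its reverse).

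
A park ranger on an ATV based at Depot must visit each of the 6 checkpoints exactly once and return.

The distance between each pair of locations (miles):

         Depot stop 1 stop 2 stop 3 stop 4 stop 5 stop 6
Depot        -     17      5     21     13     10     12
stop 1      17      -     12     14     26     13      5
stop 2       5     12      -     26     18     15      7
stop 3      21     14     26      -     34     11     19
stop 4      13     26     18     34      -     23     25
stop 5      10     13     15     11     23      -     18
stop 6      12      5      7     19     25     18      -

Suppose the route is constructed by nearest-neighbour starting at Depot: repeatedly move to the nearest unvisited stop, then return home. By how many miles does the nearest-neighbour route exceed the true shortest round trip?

Depot: stop 2=5, stop 5=10, stop 6=12, stop 4=13, stop 1=17, stop 3=21 ⇒ stop 2
stop 2: stop 6=7, stop 1=12, stop 5=15, stop 4=18, stop 3=26 ⇒ stop 6
stop 6: stop 1=5, stop 5=18, stop 3=19, stop 4=25 ⇒ stop 1
stop 1: stop 5=13, stop 3=14, stop 4=26 ⇒ stop 5
stop 5: stop 3=11, stop 4=23 ⇒ stop 3
stop 3: stop 4=34 ⇒ stop 4
NN route Depot → stop 2 → stop 6 → stop 1 → stop 5 → stop 3 → stop 4 → Depot costs 88.
Optimal: Depot → stop 2 → stop 6 → stop 1 → stop 3 → stop 5 → stop 4 → Depot costs 78 (by enumerating all 360 distinct tours).
Excess = 88 − 78 = 10.

Excess over optimum: 10 miles.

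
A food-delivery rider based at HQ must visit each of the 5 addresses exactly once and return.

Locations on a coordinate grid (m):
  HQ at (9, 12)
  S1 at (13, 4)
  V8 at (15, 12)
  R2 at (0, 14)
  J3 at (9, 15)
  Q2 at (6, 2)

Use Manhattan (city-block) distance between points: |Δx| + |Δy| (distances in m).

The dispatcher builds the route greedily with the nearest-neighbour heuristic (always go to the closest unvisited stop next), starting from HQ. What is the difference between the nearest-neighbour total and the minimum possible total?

Excess over optimum: 4 m.

HQ: J3=3, V8=6, R2=11, S1=12, Q2=13 ⇒ J3
J3: V8=9, R2=10, S1=15, Q2=16 ⇒ V8
V8: S1=10, R2=17, Q2=19 ⇒ S1
S1: Q2=9, R2=23 ⇒ Q2
Q2: R2=18 ⇒ R2
NN route HQ → J3 → V8 → S1 → Q2 → R2 → HQ costs 60.
Optimal: HQ → V8 → S1 → Q2 → R2 → J3 → HQ costs 56 (by enumerating all 60 distinct tours).
Excess = 60 − 56 = 4.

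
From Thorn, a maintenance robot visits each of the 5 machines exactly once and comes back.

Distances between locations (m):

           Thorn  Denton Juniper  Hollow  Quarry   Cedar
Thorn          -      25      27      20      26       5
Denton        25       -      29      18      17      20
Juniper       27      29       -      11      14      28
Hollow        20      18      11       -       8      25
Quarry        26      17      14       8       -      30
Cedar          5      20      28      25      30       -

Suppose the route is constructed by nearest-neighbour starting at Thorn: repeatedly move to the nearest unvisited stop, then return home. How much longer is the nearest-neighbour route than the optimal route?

From Thorn: Cedar=5, Hollow=20, Denton=25, Quarry=26, Juniper=27 → choose Cedar (5).
From Cedar: Denton=20, Hollow=25, Juniper=28, Quarry=30 → choose Denton (20).
From Denton: Quarry=17, Hollow=18, Juniper=29 → choose Quarry (17).
From Quarry: Hollow=8, Juniper=14 → choose Hollow (8).
From Hollow: Juniper=11 → choose Juniper (11).
NN route Thorn → Cedar → Denton → Quarry → Hollow → Juniper → Thorn costs 88.
Optimal: Thorn → Hollow → Juniper → Quarry → Denton → Cedar → Thorn costs 87 (by enumerating all 60 distinct tours).
Excess = 88 − 87 = 1.

1 m longer than the optimal tour.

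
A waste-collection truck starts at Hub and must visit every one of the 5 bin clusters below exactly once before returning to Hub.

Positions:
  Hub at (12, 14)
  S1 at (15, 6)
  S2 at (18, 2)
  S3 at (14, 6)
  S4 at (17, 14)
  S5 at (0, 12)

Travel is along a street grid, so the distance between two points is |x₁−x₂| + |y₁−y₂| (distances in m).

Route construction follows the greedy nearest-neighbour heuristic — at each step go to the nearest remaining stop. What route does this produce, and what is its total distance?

66 m along Hub → S4 → S1 → S3 → S2 → S5 → Hub.

Hub → [S4:5 / S3:10 / S1:11 / S5:14 / S2:18] → S4 (5)
S4 → [S1:10 / S3:11 / S2:13 / S5:19] → S1 (10)
S1 → [S3:1 / S2:7 / S5:21] → S3 (1)
S3 → [S2:8 / S5:20] → S2 (8)
S2 → [S5:28] → S5 (28)
Return S5→Hub: 14.
Total = 5 + 10 + 1 + 8 + 28 + 14 = 66.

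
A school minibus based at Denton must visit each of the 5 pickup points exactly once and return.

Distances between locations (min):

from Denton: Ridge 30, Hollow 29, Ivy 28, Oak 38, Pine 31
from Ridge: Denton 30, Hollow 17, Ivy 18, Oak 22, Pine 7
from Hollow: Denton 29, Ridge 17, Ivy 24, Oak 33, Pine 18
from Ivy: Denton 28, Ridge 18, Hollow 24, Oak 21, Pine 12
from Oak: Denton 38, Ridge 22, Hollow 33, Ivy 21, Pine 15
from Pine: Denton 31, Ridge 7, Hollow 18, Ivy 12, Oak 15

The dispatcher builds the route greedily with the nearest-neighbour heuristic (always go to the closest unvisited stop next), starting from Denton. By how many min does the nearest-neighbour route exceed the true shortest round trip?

18 min longer than the optimal tour.

From Denton: Ivy=28, Hollow=29, Ridge=30, Pine=31, Oak=38 → choose Ivy (28).
From Ivy: Pine=12, Ridge=18, Oak=21, Hollow=24 → choose Pine (12).
From Pine: Ridge=7, Oak=15, Hollow=18 → choose Ridge (7).
From Ridge: Hollow=17, Oak=22 → choose Hollow (17).
From Hollow: Oak=33 → choose Oak (33).
NN route Denton → Ivy → Pine → Ridge → Hollow → Oak → Denton costs 135.
Optimal: Denton → Hollow → Ridge → Pine → Oak → Ivy → Denton costs 117 (by enumerating all 60 distinct tours).
Excess = 135 − 117 = 18.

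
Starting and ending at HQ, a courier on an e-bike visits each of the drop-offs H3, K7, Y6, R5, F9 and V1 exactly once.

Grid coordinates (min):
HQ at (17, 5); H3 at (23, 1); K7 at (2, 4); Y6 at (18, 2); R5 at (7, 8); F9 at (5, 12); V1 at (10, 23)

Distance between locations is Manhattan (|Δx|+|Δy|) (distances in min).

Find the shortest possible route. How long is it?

There are 360 distinct closed tours to check (reversals are equivalent).
HQ - H3 - K7 - Y6 - R5 - F9 - V1 - HQ: 10+24+18+17+6+16+25 = 116
HQ - H3 - K7 - Y6 - R5 - V1 - F9 - HQ: 10+24+18+17+18+16+19 = 122
HQ - H3 - K7 - Y6 - F9 - R5 - V1 - HQ: 10+24+18+23+6+18+25 = 124
HQ - H3 - K7 - Y6 - F9 - V1 - R5 - HQ: 10+24+18+23+16+18+13 = 122
HQ - H3 - K7 - Y6 - V1 - R5 - F9 - HQ: 10+24+18+29+18+6+19 = 124
HQ - H3 - K7 - Y6 - V1 - F9 - R5 - HQ: 10+24+18+29+16+6+13 = 116
HQ - H3 - K7 - R5 - Y6 - F9 - V1 - HQ: 10+24+9+17+23+16+25 = 124
HQ - H3 - K7 - R5 - Y6 - V1 - F9 - HQ: 10+24+9+17+29+16+19 = 124
… (352 more)
HQ - H3 - Y6 - K7 - R5 - F9 - V1 - HQ: 10+6+18+9+6+16+25 = 90  ← best
The minimum is 90.
One optimal route: HQ → H3 → Y6 → K7 → R5 → F9 → V1 → HQ (or its reverse).

Shortest round trip = 90 min.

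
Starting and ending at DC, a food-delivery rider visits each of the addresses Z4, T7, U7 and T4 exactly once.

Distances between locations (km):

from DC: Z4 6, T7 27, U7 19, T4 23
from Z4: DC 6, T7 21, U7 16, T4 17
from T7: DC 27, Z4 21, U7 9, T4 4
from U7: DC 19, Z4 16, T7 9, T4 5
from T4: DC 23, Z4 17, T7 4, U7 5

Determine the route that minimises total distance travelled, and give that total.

55 km — the shortest possible round trip.

There are 12 distinct closed tours to check (reversals are equivalent).
DC → Z4 → T7 → U7 → T4 → DC: 6+21+9+5+23 = 64
DC → Z4 → T7 → T4 → U7 → DC: 6+21+4+5+19 = 55
DC → Z4 → U7 → T7 → T4 → DC: 6+16+9+4+23 = 58
DC → Z4 → U7 → T4 → T7 → DC: 6+16+5+4+27 = 58
DC → Z4 → T4 → T7 → U7 → DC: 6+17+4+9+19 = 55
DC → Z4 → T4 → U7 → T7 → DC: 6+17+5+9+27 = 64
DC → T7 → Z4 → U7 → T4 → DC: 27+21+16+5+23 = 92
DC → T7 → Z4 → T4 → U7 → DC: 27+21+17+5+19 = 89
DC → T7 → U7 → Z4 → T4 → DC: 27+9+16+17+23 = 92
DC → T7 → T4 → Z4 → U7 → DC: 27+4+17+16+19 = 83
DC → U7 → Z4 → T7 → T4 → DC: 19+16+21+4+23 = 83
DC → U7 → T7 → Z4 → T4 → DC: 19+9+21+17+23 = 89
The minimum is 55.
One optimal route: DC → Z4 → T7 → T4 → U7 → DC (or its reverse).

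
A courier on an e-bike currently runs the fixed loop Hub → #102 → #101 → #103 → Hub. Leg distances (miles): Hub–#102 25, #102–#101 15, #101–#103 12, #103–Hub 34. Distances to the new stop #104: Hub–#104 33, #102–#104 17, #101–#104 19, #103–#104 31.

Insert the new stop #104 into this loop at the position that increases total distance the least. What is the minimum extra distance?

+21 miles — insert #104 between #102 and #101.

Insertion cost between consecutive stops i–j is d(i,#104) + d(#104,j) − d(i,j):
  between Hub and #102: 33 + 17 − 25 = 25
  between #102 and #101: 17 + 19 − 15 = 21
  between #101 and #103: 19 + 31 − 12 = 38
  between #103 and Hub: 31 + 33 − 34 = 30
Cheapest insertion is between #102 and #101, adding 21.
New total = 86 + 21 = 107.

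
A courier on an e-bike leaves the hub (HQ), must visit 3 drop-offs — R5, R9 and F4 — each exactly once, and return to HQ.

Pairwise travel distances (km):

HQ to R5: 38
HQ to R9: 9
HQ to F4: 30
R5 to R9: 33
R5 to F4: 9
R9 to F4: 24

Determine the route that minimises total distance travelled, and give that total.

HQ - R5 - R9 - F4 - HQ: 38+33+24+30 = 125
HQ - R5 - F4 - R9 - HQ: 38+9+24+9 = 80
HQ - R9 - R5 - F4 - HQ: 9+33+9+30 = 81
The minimum is 80.
One optimal route: HQ → R5 → F4 → R9 → HQ (or its reverse).

Shortest round trip = 80 km.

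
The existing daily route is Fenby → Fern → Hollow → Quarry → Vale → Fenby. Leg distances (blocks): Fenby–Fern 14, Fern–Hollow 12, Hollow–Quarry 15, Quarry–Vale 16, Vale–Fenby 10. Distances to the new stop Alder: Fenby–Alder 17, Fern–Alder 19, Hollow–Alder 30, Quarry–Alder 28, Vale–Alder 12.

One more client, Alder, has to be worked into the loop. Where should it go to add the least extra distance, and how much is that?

Insertion cost between consecutive stops i–j is d(i,Alder) + d(Alder,j) − d(i,j):
  between Fenby and Fern: 17 + 19 − 14 = 22
  between Fern and Hollow: 19 + 30 − 12 = 37
  between Hollow and Quarry: 30 + 28 − 15 = 43
  between Quarry and Vale: 28 + 12 − 16 = 24
  between Vale and Fenby: 12 + 17 − 10 = 19
Cheapest insertion is between Vale and Fenby, adding 19.
New total = 67 + 19 = 86.

+19 blocks — insert Alder between Vale and Fenby.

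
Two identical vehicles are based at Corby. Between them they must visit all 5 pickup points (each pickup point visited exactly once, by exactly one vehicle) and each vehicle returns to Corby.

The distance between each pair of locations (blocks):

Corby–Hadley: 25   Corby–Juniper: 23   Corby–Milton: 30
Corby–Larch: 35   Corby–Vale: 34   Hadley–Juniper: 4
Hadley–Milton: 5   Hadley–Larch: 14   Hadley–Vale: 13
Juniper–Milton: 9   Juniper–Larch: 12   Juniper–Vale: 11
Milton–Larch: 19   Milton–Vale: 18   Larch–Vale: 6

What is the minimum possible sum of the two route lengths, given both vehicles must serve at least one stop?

Minimum combined distance: 135 blocks.

Check every non-empty split of the stops between the two vehicles; for each half take its own optimal tour:
  {Hadley} + {Juniper, Milton, Larch, Vale}: 50 + 89 = 139
  {Juniper} + {Hadley, Milton, Larch, Vale}: 46 + 89 = 135
  {Hadley, Juniper} + {Milton, Larch, Vale}: 52 + 89 = 141
  {Milton} + {Hadley, Juniper, Larch, Vale}: 60 + 79 = 139
  {Hadley, Milton} + {Juniper, Larch, Vale}: 60 + 75 = 135
  {Juniper, Milton} + {Hadley, Larch, Vale}: 62 + 79 = 141
  … (15 splits in total)
Best: vehicle 1 Corby → Juniper → Corby = 46; vehicle 2 Corby → Hadley → Milton → Larch → Vale → Corby = 89; combined 135.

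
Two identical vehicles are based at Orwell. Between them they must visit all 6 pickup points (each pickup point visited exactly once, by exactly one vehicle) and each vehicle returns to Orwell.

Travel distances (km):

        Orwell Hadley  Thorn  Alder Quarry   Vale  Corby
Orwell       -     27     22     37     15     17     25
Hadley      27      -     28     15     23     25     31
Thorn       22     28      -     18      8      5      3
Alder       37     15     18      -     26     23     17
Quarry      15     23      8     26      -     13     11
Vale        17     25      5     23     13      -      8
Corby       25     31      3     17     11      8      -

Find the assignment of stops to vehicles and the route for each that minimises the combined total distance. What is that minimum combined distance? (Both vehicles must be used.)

Check every non-empty split of the stops between the two vehicles; for each half take its own optimal tour:
  {Hadley} + {Thorn, Alder, Quarry, Vale, Corby}: 54 + 83 = 137
  {Thorn} + {Hadley, Alder, Quarry, Vale, Corby}: 44 + 95 = 139
  {Hadley, Thorn} + {Alder, Quarry, Vale, Corby}: 77 + 83 = 160
  {Alder} + {Hadley, Thorn, Quarry, Vale, Corby}: 74 + 86 = 160
  {Hadley, Alder} + {Thorn, Quarry, Vale, Corby}: 79 + 51 = 130
  {Thorn, Alder} + {Hadley, Quarry, Vale, Corby}: 77 + 86 = 163
  … (31 splits in total)
  {Quarry} + {Hadley, Thorn, Alder, Vale, Corby}: 30 + 84 = 114  ← best
Best: vehicle 1 Orwell → Quarry → Orwell = 30; vehicle 2 Orwell → Hadley → Alder → Corby → Thorn → Vale → Orwell = 84; combined 114.

Minimum combined distance: 114 km.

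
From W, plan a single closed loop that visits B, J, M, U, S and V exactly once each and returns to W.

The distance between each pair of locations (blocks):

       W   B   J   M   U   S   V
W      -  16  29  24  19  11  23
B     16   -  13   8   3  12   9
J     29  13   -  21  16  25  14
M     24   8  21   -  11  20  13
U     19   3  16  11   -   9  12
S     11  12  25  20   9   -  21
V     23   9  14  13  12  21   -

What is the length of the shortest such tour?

W - B - J - M - U - S - V - W: 16+13+21+11+9+21+23 = 114
W - B - J - M - U - V - S - W: 16+13+21+11+12+21+11 = 105
W - B - J - M - S - U - V - W: 16+13+21+20+9+12+23 = 114
W - B - J - M - S - V - U - W: 16+13+21+20+21+12+19 = 122
W - B - J - M - V - U - S - W: 16+13+21+13+12+9+11 = 95
W - B - J - M - V - S - U - W: 16+13+21+13+21+9+19 = 112
W - B - J - U - M - S - V - W: 16+13+16+11+20+21+23 = 120
W - B - J - U - M - V - S - W: 16+13+16+11+13+21+11 = 101
… (352 more)
W - B - J - V - M - U - S - W: 16+13+14+13+11+9+11 = 87  ← best
The minimum is 87.
One optimal route: W → B → J → V → M → U → S → W (or its reverse).

Minimum total distance: 87 blocks.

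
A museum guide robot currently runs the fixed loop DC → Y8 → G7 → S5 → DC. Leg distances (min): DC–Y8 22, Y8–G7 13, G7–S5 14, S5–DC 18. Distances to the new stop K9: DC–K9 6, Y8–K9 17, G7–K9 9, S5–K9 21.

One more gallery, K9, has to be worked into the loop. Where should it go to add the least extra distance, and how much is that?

Adding 1 min by placing K9 on the DC–Y8 leg.

Insertion cost between consecutive stops i–j is d(i,K9) + d(K9,j) − d(i,j):
  between DC and Y8: 6 + 17 − 22 = 1
  between Y8 and G7: 17 + 9 − 13 = 13
  between G7 and S5: 9 + 21 − 14 = 16
  between S5 and DC: 21 + 6 − 18 = 9
Cheapest insertion is between DC and Y8, adding 1.
New total = 67 + 1 = 68.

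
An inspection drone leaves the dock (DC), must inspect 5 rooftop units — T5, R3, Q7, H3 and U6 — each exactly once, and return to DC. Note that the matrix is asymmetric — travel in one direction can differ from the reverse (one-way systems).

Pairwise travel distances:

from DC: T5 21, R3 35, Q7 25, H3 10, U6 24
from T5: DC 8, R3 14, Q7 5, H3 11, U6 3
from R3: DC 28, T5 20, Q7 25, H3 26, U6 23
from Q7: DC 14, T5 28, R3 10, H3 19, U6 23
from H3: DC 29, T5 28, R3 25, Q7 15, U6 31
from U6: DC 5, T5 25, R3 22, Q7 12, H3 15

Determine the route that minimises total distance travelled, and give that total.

DC-T5-R3-Q7-H3-U6-DC: 21+14+25+19+31+5 = 115
DC-T5-R3-Q7-U6-H3-DC: 21+14+25+23+15+29 = 127
DC-T5-R3-H3-Q7-U6-DC: 21+14+26+15+23+5 = 104
DC-T5-R3-H3-U6-Q7-DC: 21+14+26+31+12+14 = 118
DC-T5-R3-U6-Q7-H3-DC: 21+14+23+12+19+29 = 118
DC-T5-R3-U6-H3-Q7-DC: 21+14+23+15+15+14 = 102
DC-T5-Q7-R3-H3-U6-DC: 21+5+10+26+31+5 = 98
DC-T5-Q7-R3-U6-H3-DC: 21+5+10+23+15+29 = 103
DC-T5-Q7-H3-R3-U6-DC: 21+5+19+25+23+5 = 98
DC-T5-Q7-H3-U6-R3-DC: 21+5+19+31+22+28 = 126
DC-T5-Q7-U6-R3-H3-DC: 21+5+23+22+26+29 = 126
DC-T5-Q7-U6-H3-R3-DC: 21+5+23+15+25+28 = 117
DC-T5-H3-R3-Q7-U6-DC: 21+11+25+25+23+5 = 110
DC-T5-H3-R3-U6-Q7-DC: 21+11+25+23+12+14 = 106
… (106 more)
DC-H3-Q7-R3-T5-U6-DC: 10+15+10+20+3+5 = 63  ← best
The minimum is 63.
One optimal route: DC → H3 → Q7 → R3 → T5 → U6 → DC.

Minimum total distance: 63.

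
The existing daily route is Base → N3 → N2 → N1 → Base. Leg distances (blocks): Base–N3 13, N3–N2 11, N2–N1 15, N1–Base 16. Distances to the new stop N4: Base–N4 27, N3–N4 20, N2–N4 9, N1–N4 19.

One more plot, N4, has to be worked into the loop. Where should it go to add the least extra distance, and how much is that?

Insertion cost between consecutive stops i–j is d(i,N4) + d(N4,j) − d(i,j):
  between Base and N3: 27 + 20 − 13 = 34
  between N3 and N2: 20 + 9 − 11 = 18
  between N2 and N1: 9 + 19 − 15 = 13
  between N1 and Base: 19 + 27 − 16 = 30
Cheapest insertion is between N2 and N1, adding 13.
New total = 55 + 13 = 68.

Minimum extra distance: 13 blocks, inserting N4 between N2 and N1.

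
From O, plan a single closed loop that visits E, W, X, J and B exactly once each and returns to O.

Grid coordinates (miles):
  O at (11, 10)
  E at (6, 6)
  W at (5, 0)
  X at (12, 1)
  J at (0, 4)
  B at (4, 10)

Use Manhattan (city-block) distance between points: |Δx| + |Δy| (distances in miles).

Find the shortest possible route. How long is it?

There are 60 distinct closed tours to check (reversals are equivalent).
O - E - W - X - J - B - O: 9+7+8+15+10+7 = 56
O - E - W - X - B - J - O: 9+7+8+17+10+17 = 68
O - E - W - J - X - B - O: 9+7+9+15+17+7 = 64
O - E - W - J - B - X - O: 9+7+9+10+17+10 = 62
O - E - W - B - X - J - O: 9+7+11+17+15+17 = 76
O - E - W - B - J - X - O: 9+7+11+10+15+10 = 62
O - E - X - W - J - B - O: 9+11+8+9+10+7 = 54
O - E - X - W - B - J - O: 9+11+8+11+10+17 = 66
O - E - X - J - W - B - O: 9+11+15+9+11+7 = 62
O - E - X - J - B - W - O: 9+11+15+10+11+16 = 72
O - E - X - B - W - J - O: 9+11+17+11+9+17 = 74
O - E - X - B - J - W - O: 9+11+17+10+9+16 = 72
O - E - J - W - X - B - O: 9+8+9+8+17+7 = 58
O - E - J - W - B - X - O: 9+8+9+11+17+10 = 64
… (46 more)
O - X - W - J - E - B - O: 10+8+9+8+6+7 = 48  ← best
The minimum is 48.
One optimal route: O → X → W → J → E → B → O (or its reverse).

Shortest round trip = 48 miles.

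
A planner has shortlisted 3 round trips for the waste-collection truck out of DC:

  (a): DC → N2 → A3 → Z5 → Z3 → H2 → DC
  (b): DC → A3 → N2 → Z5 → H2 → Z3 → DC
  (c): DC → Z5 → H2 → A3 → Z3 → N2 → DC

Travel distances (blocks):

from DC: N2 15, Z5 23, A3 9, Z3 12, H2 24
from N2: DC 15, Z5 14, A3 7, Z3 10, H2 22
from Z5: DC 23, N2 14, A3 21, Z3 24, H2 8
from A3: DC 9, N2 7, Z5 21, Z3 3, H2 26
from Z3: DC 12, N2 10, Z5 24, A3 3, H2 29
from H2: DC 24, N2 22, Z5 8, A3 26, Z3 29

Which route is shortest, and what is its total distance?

(a): 15 + 7 + 21 + 24 + 29 + 24 = 120
(b): 9 + 7 + 14 + 8 + 29 + 12 = 79
(c): 23 + 8 + 26 + 3 + 10 + 15 = 85

79 blocks — (b) is the shortest.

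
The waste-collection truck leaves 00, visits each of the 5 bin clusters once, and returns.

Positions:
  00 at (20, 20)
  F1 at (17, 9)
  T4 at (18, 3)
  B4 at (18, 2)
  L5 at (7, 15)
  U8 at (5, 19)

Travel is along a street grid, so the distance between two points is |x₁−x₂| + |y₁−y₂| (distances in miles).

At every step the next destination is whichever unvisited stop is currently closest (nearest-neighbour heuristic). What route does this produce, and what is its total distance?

Total distance 68 miles via the nearest-neighbour route 00 → F1 → T4 → B4 → L5 → U8 → 00.

At 00 the remaining stops are F1 14, U8 16, L5 18, T4 19, B4 20; go to F1.
At F1 the remaining stops are T4 7, B4 8, L5 16, U8 22; go to T4.
At T4 the remaining stops are B4 1, L5 23, U8 29; go to B4.
At B4 the remaining stops are L5 24, U8 30; go to L5.
At L5 the remaining stops are U8 6; go to U8.
Return U8→00: 16.
Total = 14 + 7 + 1 + 24 + 6 + 16 = 68.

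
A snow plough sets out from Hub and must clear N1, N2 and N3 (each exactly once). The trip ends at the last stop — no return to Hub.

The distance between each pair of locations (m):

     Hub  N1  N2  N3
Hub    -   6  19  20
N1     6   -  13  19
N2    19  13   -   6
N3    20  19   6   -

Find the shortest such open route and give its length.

25 m — the minimum one-way total.

There are 3! = 6 possible orderings.
Hub → N1 → N2 → N3: 6+13+6 = 25
Hub → N1 → N3 → N2: 6+19+6 = 31
Hub → N2 → N1 → N3: 19+13+19 = 51
Hub → N2 → N3 → N1: 19+6+19 = 44
Hub → N3 → N1 → N2: 20+19+13 = 52
Hub → N3 → N2 → N1: 20+6+13 = 39
The minimum is 25.
One shortest path: Hub → N1 → N2 → N3.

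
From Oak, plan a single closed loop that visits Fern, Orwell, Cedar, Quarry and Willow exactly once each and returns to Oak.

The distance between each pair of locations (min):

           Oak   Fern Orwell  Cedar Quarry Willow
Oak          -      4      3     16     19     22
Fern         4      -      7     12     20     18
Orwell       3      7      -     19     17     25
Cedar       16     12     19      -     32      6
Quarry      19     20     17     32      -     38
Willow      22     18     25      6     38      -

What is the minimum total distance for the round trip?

Minimum total distance: 80 min.

There are 60 distinct closed tours to check (reversals are equivalent).
Oak - Fern - Orwell - Cedar - Quarry - Willow - Oak: 4+7+19+32+38+22 = 122
Oak - Fern - Orwell - Cedar - Willow - Quarry - Oak: 4+7+19+6+38+19 = 93
Oak - Fern - Orwell - Quarry - Cedar - Willow - Oak: 4+7+17+32+6+22 = 88
Oak - Fern - Orwell - Quarry - Willow - Cedar - Oak: 4+7+17+38+6+16 = 88
Oak - Fern - Orwell - Willow - Cedar - Quarry - Oak: 4+7+25+6+32+19 = 93
Oak - Fern - Orwell - Willow - Quarry - Cedar - Oak: 4+7+25+38+32+16 = 122
Oak - Fern - Cedar - Orwell - Quarry - Willow - Oak: 4+12+19+17+38+22 = 112
Oak - Fern - Cedar - Orwell - Willow - Quarry - Oak: 4+12+19+25+38+19 = 117
Oak - Fern - Cedar - Quarry - Orwell - Willow - Oak: 4+12+32+17+25+22 = 112
Oak - Fern - Cedar - Quarry - Willow - Orwell - Oak: 4+12+32+38+25+3 = 114
Oak - Fern - Cedar - Willow - Orwell - Quarry - Oak: 4+12+6+25+17+19 = 83
Oak - Fern - Cedar - Willow - Quarry - Orwell - Oak: 4+12+6+38+17+3 = 80
Oak - Fern - Quarry - Orwell - Cedar - Willow - Oak: 4+20+17+19+6+22 = 88
Oak - Fern - Quarry - Orwell - Willow - Cedar - Oak: 4+20+17+25+6+16 = 88
… (46 more)
The minimum is 80.
One optimal route: Oak → Fern → Cedar → Willow → Quarry → Orwell → Oak (or its reverse).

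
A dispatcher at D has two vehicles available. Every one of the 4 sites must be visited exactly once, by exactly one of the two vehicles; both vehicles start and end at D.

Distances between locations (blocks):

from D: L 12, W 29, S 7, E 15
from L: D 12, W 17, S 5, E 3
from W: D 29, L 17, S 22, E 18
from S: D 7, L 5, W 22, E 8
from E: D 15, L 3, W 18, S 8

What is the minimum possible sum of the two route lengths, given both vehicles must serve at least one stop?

76 blocks — the smallest possible combined total.

Try each way of splitting the stops between the two vehicles (each non-empty) and, for each split, find the best tour for each vehicle:
  {L} + {W, S, E}: 24 + 62 = 86
  {W} + {L, S, E}: 58 + 30 = 88
  {L, W} + {S, E}: 58 + 30 = 88
  {S} + {L, W, E}: 14 + 62 = 76
  {L, S} + {W, E}: 24 + 62 = 86
  {W, S} + {L, E}: 58 + 30 = 88
  … (7 splits in total)
Best: vehicle 1 D → S → D = 14; vehicle 2 D → L → W → E → D = 62; combined 76.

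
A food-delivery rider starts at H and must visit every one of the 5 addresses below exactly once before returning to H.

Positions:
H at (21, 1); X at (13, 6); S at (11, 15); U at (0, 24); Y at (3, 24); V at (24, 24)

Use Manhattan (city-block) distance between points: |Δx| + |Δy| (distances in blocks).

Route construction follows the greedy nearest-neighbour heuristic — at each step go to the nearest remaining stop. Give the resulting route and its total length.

Nearest-neighbour total = 94 blocks; route H → X → S → Y → U → V → H.

From H: distances to unvisited — X=13, S=24, V=26, Y=41, U=44. Nearest is X (13).
From X: distances to unvisited — S=11, Y=28, V=29, U=31. Nearest is S (11).
From S: distances to unvisited — Y=17, U=20, V=22. Nearest is Y (17).
From Y: distances to unvisited — U=3, V=21. Nearest is U (3).
From U: distances to unvisited — V=24. Nearest is V (24).
Return V→H: 26.
Total = 13 + 11 + 17 + 3 + 24 + 26 = 94.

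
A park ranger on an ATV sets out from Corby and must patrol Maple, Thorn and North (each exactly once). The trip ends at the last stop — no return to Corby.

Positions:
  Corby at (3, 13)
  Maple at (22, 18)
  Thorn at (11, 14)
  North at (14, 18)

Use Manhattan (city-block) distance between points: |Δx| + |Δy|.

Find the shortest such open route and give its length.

Minimum one-way distance = 24.

There are 3! = 6 possible orderings.
Corby→Maple→Thorn→North: 24+15+7 = 46
Corby→Maple→North→Thorn: 24+8+7 = 39
Corby→Thorn→Maple→North: 9+15+8 = 32
Corby→Thorn→North→Maple: 9+7+8 = 24
Corby→North→Maple→Thorn: 16+8+15 = 39
Corby→North→Thorn→Maple: 16+7+15 = 38
The minimum is 24.
One shortest path: Corby → Thorn → North → Maple.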